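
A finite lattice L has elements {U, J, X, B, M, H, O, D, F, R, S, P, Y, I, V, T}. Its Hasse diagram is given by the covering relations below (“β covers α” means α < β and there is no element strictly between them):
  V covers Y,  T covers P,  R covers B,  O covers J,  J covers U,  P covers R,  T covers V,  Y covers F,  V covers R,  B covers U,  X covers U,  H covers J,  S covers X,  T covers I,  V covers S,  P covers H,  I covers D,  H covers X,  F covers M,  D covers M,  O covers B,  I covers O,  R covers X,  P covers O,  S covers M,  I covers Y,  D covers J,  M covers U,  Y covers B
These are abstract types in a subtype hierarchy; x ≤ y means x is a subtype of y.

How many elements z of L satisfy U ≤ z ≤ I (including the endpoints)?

The interval [U, I] = {B, D, F, I, J, M, O, U, Y}, which has 9 elements.

9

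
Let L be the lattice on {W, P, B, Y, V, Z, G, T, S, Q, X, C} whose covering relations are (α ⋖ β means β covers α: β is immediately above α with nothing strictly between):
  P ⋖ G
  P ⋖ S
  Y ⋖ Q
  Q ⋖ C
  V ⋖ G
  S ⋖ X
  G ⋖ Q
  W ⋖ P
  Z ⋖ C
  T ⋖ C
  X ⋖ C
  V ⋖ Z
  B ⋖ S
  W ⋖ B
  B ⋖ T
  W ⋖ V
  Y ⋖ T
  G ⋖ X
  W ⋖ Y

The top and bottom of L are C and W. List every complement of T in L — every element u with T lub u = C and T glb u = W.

G, P, V, Z

Need u with T ∨ u = C and T ∧ u = W.
Checking each element gives: G, P, V, Z.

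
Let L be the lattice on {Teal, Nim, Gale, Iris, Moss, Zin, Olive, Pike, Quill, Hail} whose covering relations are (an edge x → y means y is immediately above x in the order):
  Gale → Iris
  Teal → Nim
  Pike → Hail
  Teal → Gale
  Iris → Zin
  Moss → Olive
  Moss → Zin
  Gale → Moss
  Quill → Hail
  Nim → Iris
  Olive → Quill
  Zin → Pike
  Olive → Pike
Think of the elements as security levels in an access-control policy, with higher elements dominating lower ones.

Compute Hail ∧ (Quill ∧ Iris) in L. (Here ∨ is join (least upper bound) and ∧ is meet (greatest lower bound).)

Gale

Quill ∧ Iris = Gale
Hail ∧ Gale = Gale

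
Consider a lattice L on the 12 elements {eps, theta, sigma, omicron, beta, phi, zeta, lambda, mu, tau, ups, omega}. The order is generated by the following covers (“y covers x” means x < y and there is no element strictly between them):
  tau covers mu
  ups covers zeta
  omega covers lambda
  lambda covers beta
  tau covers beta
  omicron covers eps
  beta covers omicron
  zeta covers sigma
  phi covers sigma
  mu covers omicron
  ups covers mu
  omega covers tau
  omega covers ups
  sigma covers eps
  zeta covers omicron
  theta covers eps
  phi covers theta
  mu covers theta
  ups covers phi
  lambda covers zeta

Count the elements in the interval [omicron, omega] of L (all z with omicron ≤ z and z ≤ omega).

8

The interval [omicron, omega] = {beta, lambda, mu, omega, omicron, tau, ups, zeta}, which has 8 elements.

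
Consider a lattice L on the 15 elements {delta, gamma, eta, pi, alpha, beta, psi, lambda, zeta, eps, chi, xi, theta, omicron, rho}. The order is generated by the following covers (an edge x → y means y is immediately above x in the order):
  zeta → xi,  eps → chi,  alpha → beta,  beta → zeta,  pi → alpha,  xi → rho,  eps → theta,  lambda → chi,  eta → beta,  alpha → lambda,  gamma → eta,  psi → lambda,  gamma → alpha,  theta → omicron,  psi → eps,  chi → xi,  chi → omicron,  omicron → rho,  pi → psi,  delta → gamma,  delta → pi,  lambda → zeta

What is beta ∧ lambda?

alpha

Common lower bounds of {beta, lambda}: alpha, delta, gamma, pi.
The greatest among these is alpha.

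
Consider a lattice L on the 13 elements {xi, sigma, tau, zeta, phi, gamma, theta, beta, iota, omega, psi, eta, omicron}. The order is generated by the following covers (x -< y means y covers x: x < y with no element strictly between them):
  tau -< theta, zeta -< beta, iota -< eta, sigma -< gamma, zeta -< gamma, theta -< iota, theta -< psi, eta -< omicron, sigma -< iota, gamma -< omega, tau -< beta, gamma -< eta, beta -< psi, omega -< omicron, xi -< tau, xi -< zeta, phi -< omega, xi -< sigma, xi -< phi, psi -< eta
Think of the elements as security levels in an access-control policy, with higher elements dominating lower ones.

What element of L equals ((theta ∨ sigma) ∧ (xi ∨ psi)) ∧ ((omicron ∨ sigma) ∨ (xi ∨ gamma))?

theta

theta ∨ sigma = iota
xi ∨ psi = psi
iota ∧ psi = theta
omicron ∨ sigma = omicron
xi ∨ gamma = gamma
omicron ∨ gamma = omicron
theta ∧ omicron = theta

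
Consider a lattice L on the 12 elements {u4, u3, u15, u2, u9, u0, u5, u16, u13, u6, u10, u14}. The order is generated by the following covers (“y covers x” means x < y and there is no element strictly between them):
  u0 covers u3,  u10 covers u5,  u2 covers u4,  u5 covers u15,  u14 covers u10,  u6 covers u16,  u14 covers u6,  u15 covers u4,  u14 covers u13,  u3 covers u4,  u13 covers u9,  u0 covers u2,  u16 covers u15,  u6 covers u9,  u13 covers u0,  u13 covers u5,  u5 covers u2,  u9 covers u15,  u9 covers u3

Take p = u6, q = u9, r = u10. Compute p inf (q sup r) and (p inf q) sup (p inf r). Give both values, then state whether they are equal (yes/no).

u6; u9; no

q sup r = u14, so p inf (q sup r) = u6 inf u14 = u6.
p inf q = u9 and p inf r = u15, so (p inf q) sup (p inf r) = u9 sup u15 = u9.
Equal: no.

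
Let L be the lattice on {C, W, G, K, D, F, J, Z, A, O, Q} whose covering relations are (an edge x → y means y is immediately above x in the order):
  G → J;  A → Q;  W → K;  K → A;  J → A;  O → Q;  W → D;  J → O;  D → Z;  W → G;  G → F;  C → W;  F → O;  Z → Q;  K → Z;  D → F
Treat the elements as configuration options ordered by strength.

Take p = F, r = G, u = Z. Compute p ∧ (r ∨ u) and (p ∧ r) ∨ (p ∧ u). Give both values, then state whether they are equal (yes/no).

r ∨ u = Q, so p ∧ (r ∨ u) = F ∧ Q = F.
p ∧ r = G and p ∧ u = D, so (p ∧ r) ∨ (p ∧ u) = G ∨ D = F.
Equal: yes.

F; F; yes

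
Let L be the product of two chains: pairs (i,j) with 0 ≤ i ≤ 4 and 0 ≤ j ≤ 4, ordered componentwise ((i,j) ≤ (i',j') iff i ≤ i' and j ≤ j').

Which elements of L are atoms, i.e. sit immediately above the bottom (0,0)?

(0,1), (1,0)

The atoms are exactly the elements that cover (0,0): (0,1), (1,0).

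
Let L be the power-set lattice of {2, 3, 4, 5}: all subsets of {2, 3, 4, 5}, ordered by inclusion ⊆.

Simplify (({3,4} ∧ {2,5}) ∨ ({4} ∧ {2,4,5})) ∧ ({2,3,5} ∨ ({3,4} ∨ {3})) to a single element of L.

{4}

{3,4} ∧ {2,5} = ∅
{4} ∧ {2,4,5} = {4}
∅ ∨ {4} = {4}
{3,4} ∨ {3} = {3,4}
{2,3,5} ∨ {3,4} = {2,3,4,5}
{4} ∧ {2,3,4,5} = {4}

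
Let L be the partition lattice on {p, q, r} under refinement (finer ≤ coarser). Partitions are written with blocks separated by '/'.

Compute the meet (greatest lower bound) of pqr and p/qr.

The meet (common refinement) of pqr and p/qr intersects blocks pairwise, giving p/qr.

p/qr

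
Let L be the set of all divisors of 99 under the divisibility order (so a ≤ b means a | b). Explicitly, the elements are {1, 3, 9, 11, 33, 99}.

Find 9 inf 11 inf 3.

1

In the divisibility order, the meet is the greatest common divisor: gcd(9, 11, 3) = 1.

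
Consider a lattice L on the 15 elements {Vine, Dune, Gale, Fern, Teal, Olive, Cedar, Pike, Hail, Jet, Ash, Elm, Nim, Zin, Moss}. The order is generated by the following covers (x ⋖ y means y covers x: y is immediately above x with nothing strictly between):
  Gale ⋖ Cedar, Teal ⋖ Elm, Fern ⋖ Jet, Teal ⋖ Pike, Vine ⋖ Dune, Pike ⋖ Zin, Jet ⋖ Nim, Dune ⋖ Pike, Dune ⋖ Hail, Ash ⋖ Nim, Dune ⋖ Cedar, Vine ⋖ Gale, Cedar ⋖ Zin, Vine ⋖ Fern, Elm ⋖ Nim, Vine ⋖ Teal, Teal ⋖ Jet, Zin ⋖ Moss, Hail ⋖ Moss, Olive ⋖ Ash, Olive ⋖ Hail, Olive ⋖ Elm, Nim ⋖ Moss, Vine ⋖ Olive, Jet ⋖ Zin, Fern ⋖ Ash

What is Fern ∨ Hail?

Common upper bounds of {Fern, Hail}: Moss.
The least among these is Moss.

Moss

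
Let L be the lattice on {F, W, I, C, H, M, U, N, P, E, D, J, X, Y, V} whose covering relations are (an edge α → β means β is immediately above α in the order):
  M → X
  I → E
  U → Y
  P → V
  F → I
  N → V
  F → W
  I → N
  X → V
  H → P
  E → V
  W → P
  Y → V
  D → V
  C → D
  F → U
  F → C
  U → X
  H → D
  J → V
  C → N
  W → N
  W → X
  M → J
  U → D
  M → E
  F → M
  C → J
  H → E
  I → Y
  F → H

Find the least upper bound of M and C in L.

J

Common upper bounds of {M, C}: J, V.
The least among these is J.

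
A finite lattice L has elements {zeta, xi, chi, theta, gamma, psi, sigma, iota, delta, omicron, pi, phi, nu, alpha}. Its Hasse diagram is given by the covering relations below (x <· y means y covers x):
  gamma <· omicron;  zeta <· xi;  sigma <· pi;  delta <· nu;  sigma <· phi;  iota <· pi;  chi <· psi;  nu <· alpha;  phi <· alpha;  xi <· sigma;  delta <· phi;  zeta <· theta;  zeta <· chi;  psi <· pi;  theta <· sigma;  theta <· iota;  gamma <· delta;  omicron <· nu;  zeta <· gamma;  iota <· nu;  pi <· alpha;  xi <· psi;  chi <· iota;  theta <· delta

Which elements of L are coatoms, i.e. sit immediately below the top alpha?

The coatoms are exactly the elements covered by alpha: nu, phi, pi.

nu, phi, pi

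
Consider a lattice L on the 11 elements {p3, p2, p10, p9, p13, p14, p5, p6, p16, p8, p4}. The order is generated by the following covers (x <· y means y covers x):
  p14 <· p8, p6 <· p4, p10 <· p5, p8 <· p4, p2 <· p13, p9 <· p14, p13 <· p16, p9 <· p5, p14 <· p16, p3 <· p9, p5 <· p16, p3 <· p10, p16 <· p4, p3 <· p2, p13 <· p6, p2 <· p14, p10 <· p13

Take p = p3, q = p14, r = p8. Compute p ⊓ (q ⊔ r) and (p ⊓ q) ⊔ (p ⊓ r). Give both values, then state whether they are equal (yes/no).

q ⊔ r = p8, so p ⊓ (q ⊔ r) = p3 ⊓ p8 = p3.
p ⊓ q = p3 and p ⊓ r = p3, so (p ⊓ q) ⊔ (p ⊓ r) = p3 ⊔ p3 = p3.
Equal: yes.

p3; p3; yes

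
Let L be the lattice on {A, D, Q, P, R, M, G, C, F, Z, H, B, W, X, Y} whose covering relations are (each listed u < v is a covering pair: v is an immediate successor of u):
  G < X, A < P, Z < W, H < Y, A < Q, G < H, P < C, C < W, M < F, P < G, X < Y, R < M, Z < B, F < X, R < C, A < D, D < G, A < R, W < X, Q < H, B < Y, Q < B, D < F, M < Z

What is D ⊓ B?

Common lower bounds of {D, B}: A.
The greatest among these is A.

A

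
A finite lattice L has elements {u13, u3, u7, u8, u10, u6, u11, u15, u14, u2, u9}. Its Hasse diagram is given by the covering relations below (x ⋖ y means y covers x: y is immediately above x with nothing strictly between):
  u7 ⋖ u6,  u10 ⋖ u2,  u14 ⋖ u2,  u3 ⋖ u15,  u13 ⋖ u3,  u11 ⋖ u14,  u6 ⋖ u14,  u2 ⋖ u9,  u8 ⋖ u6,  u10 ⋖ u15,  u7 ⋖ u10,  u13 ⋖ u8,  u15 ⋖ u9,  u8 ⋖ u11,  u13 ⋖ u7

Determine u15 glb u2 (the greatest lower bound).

Common lower bounds of {u15, u2}: u10, u13, u7.
The greatest among these is u10.

u10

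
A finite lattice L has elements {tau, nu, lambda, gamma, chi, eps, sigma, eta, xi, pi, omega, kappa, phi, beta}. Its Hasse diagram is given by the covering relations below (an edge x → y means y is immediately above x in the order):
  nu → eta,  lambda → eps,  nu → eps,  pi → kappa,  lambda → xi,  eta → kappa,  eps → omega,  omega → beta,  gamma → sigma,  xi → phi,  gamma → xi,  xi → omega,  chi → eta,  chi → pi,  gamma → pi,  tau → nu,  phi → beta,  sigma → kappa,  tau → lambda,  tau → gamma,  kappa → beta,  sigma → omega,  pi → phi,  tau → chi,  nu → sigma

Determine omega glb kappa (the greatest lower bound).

sigma

Common lower bounds of {omega, kappa}: gamma, nu, sigma, tau.
The greatest among these is sigma.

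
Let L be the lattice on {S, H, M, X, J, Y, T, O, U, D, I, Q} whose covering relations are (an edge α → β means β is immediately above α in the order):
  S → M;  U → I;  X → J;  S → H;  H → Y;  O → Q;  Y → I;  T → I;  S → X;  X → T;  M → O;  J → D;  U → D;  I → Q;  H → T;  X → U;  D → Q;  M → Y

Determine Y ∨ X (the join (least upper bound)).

I

Common upper bounds of {Y, X}: I, Q.
The least among these is I.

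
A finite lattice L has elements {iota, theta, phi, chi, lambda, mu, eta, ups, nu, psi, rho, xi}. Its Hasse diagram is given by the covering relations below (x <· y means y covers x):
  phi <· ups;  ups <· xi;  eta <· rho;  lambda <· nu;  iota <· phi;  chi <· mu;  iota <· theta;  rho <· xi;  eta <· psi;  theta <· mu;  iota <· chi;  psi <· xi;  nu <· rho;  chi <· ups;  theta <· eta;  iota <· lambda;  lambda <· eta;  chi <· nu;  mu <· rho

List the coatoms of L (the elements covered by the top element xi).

The coatoms are exactly the elements covered by xi: psi, rho, ups.

psi, rho, ups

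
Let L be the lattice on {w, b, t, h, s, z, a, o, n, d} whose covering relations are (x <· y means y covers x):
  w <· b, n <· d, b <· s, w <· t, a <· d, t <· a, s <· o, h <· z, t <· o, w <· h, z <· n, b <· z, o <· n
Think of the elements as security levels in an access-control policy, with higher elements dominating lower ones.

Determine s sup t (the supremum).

o

Common upper bounds of {s, t}: d, n, o.
The least among these is o.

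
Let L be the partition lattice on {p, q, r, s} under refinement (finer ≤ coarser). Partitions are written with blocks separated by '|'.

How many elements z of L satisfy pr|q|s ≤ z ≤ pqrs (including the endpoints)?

The interval [pr|q|s, pqrs] = {pqrs, pqr|s, prs|q, pr|qs, pr|q|s}, which has 5 elements.

5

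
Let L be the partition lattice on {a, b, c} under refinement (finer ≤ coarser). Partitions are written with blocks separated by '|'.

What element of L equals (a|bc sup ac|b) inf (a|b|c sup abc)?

abc

a|bc ∨ ac|b = abc
a|b|c ∨ abc = abc
abc ∧ abc = abc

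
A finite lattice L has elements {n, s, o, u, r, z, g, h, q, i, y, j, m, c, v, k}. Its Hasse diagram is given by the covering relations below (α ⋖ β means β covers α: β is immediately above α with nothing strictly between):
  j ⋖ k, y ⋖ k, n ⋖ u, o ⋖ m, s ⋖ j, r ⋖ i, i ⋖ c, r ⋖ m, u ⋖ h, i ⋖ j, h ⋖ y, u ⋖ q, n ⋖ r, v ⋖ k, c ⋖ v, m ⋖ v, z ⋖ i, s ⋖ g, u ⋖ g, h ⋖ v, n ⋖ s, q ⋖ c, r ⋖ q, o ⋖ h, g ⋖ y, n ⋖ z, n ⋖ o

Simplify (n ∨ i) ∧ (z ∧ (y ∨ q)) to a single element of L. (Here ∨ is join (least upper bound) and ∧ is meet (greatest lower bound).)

n ∨ i = i
y ∨ q = k
z ∧ k = z
i ∧ z = z

z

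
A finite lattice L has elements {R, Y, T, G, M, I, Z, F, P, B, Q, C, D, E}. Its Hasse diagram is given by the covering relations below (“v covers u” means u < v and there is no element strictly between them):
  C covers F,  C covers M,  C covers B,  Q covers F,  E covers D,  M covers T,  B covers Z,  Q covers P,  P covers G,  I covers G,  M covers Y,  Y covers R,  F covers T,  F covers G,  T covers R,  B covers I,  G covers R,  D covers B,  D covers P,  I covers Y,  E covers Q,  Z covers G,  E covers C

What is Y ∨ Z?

B

Common upper bounds of {Y, Z}: B, C, D, E.
The least among these is B.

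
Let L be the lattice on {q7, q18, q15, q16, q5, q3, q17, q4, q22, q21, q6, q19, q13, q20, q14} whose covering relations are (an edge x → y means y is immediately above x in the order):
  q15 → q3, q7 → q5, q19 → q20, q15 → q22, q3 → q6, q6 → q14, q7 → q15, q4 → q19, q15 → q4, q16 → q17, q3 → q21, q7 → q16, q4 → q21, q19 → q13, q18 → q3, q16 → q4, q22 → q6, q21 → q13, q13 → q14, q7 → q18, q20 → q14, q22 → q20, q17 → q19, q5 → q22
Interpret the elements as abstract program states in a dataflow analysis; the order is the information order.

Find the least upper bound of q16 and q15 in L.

q4

Common upper bounds of {q16, q15}: q13, q14, q19, q20, q21, q4.
The least among these is q4.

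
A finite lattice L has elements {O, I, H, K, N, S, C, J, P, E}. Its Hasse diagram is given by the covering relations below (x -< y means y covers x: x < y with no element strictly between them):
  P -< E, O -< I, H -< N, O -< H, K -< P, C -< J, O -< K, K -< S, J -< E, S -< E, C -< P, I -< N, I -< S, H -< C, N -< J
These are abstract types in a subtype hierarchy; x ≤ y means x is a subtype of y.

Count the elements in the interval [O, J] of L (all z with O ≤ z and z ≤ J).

6

The interval [O, J] = {C, H, I, J, N, O}, which has 6 elements.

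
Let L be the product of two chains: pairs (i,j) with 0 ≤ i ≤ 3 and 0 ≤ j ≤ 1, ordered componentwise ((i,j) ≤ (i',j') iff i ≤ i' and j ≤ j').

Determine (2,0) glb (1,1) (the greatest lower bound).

In a product of chains, the meet is componentwise min, giving (1,0).

(1,0)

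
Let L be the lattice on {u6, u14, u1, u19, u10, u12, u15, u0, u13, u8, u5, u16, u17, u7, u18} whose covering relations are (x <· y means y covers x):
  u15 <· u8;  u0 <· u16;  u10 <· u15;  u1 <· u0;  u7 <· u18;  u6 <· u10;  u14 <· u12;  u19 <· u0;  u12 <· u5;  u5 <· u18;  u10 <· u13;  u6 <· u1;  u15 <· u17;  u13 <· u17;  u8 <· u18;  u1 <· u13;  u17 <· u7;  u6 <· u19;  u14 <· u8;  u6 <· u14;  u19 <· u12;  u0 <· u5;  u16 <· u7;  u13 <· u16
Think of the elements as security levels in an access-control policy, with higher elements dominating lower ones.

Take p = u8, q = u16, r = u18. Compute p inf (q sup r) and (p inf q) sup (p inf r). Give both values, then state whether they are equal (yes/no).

q sup r = u18, so p inf (q sup r) = u8 inf u18 = u8.
p inf q = u10 and p inf r = u8, so (p inf q) sup (p inf r) = u10 sup u8 = u8.
Equal: yes.

u8; u8; yes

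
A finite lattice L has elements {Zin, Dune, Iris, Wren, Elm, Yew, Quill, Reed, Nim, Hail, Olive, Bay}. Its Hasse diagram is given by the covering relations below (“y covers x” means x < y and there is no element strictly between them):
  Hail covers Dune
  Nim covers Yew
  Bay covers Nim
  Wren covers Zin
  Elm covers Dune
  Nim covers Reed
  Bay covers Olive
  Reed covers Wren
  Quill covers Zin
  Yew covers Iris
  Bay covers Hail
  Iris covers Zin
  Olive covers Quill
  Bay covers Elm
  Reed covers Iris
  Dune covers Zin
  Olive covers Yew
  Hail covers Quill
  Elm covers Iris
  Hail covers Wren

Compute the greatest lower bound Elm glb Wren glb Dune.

Zin

Common lower bounds of {Elm, Wren, Dune}: Zin.
The greatest among these is Zin.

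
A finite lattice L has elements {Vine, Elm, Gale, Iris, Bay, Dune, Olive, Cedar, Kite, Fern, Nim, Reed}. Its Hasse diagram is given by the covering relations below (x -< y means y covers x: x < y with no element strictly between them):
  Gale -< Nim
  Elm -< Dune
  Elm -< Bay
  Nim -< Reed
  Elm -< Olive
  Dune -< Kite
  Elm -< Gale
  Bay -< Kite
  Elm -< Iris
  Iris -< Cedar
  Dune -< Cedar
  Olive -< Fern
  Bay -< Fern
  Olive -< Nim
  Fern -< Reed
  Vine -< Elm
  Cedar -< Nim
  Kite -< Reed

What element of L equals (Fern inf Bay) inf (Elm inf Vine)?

Fern ∧ Bay = Bay
Elm ∧ Vine = Vine
Bay ∧ Vine = Vine

Vine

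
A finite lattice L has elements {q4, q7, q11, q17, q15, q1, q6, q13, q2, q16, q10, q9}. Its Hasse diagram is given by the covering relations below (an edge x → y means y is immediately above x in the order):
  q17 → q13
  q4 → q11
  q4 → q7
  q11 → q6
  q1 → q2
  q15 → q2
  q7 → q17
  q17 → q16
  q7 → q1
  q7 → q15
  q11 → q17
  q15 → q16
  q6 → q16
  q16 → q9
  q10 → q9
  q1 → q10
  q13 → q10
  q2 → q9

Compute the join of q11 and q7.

q17

Common upper bounds of {q11, q7}: q10, q13, q16, q17, q9.
The least among these is q17.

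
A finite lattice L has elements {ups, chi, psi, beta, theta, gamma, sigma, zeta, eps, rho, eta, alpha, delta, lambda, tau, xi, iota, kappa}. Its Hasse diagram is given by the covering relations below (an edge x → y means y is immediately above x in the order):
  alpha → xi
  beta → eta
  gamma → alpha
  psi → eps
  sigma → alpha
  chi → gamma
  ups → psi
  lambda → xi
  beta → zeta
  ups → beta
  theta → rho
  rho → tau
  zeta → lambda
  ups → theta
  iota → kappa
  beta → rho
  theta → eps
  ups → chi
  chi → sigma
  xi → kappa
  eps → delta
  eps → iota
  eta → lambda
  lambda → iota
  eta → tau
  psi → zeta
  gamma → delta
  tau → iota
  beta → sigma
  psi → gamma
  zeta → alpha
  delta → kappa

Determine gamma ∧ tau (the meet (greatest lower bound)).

Common lower bounds of {gamma, tau}: ups.
The greatest among these is ups.

ups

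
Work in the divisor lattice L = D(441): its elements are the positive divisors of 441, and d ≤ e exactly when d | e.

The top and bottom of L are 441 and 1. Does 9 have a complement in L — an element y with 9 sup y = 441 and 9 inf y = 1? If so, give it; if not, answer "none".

49

Need y with 9 ∨ y = 441 and 9 ∧ y = 1.
Checking each element gives: 49.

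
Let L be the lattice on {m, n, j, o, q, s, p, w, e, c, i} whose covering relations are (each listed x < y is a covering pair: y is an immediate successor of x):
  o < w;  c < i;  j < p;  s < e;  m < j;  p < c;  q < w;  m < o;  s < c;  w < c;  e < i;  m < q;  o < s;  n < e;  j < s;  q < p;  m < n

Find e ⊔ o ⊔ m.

e

Common upper bounds of {e, o, m}: e, i.
The least among these is e.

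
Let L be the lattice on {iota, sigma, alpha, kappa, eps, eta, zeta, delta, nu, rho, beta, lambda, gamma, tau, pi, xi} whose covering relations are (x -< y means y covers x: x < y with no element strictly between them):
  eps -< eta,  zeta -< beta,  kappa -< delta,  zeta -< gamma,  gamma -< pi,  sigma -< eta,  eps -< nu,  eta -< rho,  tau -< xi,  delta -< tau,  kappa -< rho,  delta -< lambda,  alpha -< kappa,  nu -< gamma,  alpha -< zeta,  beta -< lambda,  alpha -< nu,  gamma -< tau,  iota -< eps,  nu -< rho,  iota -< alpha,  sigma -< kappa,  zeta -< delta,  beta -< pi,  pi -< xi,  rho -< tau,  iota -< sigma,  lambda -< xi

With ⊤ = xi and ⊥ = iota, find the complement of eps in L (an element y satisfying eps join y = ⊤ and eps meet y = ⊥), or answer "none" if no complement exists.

Need y with eps ∨ y = xi and eps ∧ y = iota.
Checking each element gives: lambda.

lambda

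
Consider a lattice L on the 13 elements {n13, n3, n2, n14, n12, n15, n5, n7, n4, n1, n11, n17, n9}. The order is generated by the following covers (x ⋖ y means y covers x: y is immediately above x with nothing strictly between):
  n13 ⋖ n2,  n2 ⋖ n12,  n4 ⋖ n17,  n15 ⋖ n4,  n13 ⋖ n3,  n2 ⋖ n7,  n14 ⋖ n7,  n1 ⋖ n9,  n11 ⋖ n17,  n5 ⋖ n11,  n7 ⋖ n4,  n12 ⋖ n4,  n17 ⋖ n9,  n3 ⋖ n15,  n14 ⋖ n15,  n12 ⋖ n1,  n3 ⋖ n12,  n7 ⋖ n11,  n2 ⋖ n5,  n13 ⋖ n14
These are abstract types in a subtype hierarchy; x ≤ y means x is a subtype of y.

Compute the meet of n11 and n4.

n7

Common lower bounds of {n11, n4}: n13, n14, n2, n7.
The greatest among these is n7.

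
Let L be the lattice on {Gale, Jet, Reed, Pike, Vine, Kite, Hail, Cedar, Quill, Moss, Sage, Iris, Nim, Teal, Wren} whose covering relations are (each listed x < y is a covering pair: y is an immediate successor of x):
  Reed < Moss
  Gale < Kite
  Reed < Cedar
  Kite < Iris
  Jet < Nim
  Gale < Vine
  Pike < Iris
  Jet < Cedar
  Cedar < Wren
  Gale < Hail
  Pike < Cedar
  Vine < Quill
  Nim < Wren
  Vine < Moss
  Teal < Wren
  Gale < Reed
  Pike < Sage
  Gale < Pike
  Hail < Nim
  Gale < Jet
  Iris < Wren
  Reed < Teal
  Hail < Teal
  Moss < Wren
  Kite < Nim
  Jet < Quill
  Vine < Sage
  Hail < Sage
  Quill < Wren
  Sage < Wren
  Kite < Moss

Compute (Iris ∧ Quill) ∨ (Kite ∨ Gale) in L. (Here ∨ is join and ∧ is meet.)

Iris ∧ Quill = Gale
Kite ∨ Gale = Kite
Gale ∨ Kite = Kite

Kite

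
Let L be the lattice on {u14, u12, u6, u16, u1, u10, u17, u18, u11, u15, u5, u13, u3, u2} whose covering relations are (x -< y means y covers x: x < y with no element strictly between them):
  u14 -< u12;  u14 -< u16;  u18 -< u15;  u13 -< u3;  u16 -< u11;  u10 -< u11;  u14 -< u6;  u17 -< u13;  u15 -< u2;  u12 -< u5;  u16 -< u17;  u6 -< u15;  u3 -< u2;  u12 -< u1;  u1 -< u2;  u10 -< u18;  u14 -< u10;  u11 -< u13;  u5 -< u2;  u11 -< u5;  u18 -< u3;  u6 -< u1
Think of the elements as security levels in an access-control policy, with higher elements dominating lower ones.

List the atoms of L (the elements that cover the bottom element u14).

The atoms are exactly the elements that cover u14: u10, u12, u16, u6.

u10, u12, u16, u6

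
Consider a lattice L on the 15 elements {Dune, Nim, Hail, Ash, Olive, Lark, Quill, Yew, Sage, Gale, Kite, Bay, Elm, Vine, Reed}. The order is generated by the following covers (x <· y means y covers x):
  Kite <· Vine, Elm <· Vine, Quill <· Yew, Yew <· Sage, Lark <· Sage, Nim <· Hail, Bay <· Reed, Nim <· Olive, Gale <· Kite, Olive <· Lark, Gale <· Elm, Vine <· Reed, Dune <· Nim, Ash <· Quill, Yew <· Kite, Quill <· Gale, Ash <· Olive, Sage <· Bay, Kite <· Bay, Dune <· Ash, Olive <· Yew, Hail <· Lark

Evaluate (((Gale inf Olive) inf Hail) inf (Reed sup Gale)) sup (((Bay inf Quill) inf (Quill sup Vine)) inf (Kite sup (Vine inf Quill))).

Gale ∧ Olive = Ash
Ash ∧ Hail = Dune
Reed ∨ Gale = Reed
Dune ∧ Reed = Dune
Bay ∧ Quill = Quill
Quill ∨ Vine = Vine
Quill ∧ Vine = Quill
Vine ∧ Quill = Quill
Kite ∨ Quill = Kite
Quill ∧ Kite = Quill
Dune ∨ Quill = Quill

Quill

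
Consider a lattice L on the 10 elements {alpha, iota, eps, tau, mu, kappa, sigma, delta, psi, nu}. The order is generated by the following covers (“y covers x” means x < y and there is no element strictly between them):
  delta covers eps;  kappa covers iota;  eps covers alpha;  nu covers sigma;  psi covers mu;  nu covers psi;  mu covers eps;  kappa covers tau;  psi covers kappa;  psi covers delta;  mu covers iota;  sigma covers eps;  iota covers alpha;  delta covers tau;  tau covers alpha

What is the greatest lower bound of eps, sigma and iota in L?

Common lower bounds of {eps, sigma, iota}: alpha.
The greatest among these is alpha.

alpha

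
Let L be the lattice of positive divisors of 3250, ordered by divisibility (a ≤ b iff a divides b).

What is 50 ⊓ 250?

50

In the divisibility order, the meet is the greatest common divisor: gcd(50, 250) = 50.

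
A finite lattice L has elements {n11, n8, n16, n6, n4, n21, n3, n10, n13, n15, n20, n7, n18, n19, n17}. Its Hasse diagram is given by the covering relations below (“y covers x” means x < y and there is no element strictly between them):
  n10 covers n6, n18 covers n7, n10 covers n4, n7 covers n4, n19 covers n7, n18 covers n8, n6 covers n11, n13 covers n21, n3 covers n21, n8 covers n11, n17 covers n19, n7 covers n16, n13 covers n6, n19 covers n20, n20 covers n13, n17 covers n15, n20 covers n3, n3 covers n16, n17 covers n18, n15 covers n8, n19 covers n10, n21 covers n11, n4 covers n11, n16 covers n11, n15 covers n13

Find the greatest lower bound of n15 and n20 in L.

Common lower bounds of {n15, n20}: n11, n13, n21, n6.
The greatest among these is n13.

n13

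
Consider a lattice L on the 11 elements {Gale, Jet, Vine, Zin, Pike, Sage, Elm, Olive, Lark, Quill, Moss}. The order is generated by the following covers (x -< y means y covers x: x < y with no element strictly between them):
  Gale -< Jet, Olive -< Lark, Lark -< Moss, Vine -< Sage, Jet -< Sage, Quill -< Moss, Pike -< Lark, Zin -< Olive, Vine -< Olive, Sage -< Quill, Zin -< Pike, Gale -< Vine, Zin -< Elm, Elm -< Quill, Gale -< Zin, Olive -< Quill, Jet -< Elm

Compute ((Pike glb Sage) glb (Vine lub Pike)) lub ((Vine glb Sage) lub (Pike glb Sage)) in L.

Vine

Pike ∧ Sage = Gale
Vine ∨ Pike = Lark
Gale ∧ Lark = Gale
Vine ∧ Sage = Vine
Pike ∧ Sage = Gale
Vine ∨ Gale = Vine
Gale ∨ Vine = Vine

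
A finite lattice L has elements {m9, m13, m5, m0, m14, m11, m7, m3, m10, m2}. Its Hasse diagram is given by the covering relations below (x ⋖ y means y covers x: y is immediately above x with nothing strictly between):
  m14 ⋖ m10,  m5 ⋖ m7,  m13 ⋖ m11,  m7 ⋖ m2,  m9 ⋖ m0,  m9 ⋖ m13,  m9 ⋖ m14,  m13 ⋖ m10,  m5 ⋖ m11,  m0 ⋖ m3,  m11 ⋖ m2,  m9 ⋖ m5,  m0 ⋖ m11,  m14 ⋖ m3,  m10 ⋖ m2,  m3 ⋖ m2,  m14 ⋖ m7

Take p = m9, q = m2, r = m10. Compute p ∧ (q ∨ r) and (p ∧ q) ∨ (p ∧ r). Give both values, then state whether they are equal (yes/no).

q ∨ r = m2, so p ∧ (q ∨ r) = m9 ∧ m2 = m9.
p ∧ q = m9 and p ∧ r = m9, so (p ∧ q) ∨ (p ∧ r) = m9 ∨ m9 = m9.
Equal: yes.

m9; m9; yes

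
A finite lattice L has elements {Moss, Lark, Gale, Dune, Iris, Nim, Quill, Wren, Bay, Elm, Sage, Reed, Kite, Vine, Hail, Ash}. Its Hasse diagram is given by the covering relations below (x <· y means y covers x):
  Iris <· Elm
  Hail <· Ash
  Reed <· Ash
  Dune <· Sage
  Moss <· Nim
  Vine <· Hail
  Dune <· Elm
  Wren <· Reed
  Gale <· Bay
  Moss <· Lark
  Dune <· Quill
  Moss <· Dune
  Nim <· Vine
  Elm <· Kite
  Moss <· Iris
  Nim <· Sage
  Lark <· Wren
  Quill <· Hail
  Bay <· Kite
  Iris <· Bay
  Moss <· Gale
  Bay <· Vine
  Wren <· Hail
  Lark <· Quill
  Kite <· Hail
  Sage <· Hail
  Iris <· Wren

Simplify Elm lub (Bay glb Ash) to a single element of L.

Kite

Bay ∧ Ash = Bay
Elm ∨ Bay = Kite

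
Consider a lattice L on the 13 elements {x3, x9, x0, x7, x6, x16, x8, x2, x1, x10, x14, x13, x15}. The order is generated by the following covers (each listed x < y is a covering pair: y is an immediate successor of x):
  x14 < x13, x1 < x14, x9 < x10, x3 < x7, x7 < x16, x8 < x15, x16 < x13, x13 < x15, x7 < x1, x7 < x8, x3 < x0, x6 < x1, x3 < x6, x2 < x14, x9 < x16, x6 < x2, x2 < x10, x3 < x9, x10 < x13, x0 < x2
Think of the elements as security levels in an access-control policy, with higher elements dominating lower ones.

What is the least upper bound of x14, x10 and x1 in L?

x13

Common upper bounds of {x14, x10, x1}: x13, x15.
The least among these is x13.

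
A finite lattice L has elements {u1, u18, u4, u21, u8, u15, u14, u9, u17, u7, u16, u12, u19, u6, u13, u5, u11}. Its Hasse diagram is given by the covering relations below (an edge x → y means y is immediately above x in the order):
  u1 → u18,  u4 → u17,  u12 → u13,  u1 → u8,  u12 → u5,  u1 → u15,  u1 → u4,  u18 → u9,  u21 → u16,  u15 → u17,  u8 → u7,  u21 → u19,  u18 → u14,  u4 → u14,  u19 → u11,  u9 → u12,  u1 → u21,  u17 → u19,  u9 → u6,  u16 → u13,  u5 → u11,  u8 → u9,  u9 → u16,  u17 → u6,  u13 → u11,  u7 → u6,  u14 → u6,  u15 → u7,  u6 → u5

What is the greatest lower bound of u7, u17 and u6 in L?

u15

Common lower bounds of {u7, u17, u6}: u1, u15.
The greatest among these is u15.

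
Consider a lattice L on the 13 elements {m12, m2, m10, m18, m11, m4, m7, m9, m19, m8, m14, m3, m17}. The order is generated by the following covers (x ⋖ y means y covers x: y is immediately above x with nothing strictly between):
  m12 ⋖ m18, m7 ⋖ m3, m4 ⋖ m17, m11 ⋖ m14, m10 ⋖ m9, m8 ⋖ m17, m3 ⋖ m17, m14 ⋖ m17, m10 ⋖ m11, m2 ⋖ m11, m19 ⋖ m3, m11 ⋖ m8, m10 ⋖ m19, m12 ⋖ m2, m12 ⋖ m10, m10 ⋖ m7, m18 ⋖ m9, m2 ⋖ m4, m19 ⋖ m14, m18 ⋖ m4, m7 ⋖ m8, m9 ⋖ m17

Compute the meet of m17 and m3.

Common lower bounds of {m17, m3}: m10, m12, m19, m3, m7.
The greatest among these is m3.

m3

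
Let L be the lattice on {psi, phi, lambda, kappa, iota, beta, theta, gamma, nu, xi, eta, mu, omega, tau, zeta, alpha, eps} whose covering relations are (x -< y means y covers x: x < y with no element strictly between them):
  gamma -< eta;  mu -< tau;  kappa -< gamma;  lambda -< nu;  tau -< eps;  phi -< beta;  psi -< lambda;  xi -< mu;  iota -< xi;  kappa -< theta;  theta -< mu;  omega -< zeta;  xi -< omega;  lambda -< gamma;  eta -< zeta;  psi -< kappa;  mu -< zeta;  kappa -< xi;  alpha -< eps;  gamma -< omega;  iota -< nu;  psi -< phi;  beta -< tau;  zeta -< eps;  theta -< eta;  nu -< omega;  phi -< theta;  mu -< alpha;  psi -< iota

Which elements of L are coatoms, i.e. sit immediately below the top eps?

The coatoms are exactly the elements covered by eps: alpha, tau, zeta.

alpha, tau, zeta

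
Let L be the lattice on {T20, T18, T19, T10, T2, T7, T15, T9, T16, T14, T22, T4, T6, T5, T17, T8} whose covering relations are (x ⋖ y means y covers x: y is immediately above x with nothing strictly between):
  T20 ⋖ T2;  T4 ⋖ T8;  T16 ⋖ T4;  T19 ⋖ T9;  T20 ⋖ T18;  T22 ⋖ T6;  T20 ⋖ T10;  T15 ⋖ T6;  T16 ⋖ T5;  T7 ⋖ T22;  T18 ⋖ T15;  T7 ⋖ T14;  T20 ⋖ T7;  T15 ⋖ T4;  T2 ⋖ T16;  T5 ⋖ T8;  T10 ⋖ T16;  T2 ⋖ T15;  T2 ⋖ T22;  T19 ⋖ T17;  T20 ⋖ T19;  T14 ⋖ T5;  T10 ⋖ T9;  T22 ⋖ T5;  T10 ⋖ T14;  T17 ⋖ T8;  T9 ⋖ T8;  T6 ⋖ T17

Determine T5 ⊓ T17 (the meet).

T22

Common lower bounds of {T5, T17}: T2, T20, T22, T7.
The greatest among these is T22.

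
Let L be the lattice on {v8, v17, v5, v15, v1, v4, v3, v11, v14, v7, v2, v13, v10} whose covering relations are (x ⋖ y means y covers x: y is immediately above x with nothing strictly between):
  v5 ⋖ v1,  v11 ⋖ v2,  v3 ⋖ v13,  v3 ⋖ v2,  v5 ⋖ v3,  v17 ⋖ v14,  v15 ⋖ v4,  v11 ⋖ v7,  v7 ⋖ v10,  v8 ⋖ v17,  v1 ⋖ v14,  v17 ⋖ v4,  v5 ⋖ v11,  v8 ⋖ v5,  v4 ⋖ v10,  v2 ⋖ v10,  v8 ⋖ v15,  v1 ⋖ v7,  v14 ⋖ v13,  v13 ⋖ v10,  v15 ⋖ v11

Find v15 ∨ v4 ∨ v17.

v4

Common upper bounds of {v15, v4, v17}: v10, v4.
The least among these is v4.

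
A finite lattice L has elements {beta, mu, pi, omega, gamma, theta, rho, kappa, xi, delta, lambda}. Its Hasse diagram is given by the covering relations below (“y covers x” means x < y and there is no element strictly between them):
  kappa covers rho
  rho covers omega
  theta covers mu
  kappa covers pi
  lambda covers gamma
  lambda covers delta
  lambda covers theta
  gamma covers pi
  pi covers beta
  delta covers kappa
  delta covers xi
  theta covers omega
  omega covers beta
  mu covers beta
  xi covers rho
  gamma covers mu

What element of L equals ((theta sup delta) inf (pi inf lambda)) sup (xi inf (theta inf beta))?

pi

theta ∨ delta = lambda
pi ∧ lambda = pi
lambda ∧ pi = pi
theta ∧ beta = beta
xi ∧ beta = beta
pi ∨ beta = pi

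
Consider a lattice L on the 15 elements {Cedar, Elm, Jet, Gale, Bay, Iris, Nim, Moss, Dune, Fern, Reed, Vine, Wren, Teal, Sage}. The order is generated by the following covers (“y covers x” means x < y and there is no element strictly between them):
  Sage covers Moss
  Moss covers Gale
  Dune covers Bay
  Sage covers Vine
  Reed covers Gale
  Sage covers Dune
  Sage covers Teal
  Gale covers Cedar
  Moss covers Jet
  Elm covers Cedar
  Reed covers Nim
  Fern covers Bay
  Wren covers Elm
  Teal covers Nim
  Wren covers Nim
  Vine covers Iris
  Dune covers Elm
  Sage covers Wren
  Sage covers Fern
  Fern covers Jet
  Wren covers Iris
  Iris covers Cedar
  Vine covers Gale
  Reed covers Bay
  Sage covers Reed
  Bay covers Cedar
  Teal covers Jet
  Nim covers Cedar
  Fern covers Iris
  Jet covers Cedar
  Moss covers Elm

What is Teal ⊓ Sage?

Teal

Common lower bounds of {Teal, Sage}: Cedar, Jet, Nim, Teal.
The greatest among these is Teal.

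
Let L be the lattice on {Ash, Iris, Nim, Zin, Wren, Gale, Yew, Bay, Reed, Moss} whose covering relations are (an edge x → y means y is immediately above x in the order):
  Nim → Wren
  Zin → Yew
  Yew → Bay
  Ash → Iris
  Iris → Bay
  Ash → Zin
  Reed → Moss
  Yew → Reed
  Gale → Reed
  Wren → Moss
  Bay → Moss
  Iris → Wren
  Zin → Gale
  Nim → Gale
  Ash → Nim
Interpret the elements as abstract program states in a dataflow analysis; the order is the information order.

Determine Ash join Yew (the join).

Common upper bounds of {Ash, Yew}: Bay, Moss, Reed, Yew.
The least among these is Yew.

Yew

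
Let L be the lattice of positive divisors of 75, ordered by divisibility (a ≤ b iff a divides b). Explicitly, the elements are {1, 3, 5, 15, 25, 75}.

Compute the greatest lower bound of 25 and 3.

In the divisibility order, the meet is the greatest common divisor: gcd(25, 3) = 1.

1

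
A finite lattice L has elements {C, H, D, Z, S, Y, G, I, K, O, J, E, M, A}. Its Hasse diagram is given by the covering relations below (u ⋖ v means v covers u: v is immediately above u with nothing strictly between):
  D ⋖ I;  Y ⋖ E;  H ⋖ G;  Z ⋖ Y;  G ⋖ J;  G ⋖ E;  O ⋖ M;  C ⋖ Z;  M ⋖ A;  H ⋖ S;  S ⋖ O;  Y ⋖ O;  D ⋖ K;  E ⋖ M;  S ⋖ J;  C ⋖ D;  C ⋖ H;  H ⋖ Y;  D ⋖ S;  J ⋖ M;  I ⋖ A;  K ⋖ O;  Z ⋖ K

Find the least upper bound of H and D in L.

S

Common upper bounds of {H, D}: A, J, M, O, S.
The least among these is S.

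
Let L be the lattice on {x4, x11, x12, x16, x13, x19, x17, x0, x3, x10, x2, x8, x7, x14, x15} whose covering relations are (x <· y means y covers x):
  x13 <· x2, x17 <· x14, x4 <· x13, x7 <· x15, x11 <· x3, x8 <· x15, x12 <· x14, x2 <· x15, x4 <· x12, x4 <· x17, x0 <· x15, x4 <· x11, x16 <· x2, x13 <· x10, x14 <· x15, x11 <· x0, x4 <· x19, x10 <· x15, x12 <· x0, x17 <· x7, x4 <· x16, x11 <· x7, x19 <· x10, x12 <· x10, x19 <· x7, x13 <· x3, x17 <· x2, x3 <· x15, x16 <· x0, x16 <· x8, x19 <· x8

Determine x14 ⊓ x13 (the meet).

x4

Common lower bounds of {x14, x13}: x4.
The greatest among these is x4.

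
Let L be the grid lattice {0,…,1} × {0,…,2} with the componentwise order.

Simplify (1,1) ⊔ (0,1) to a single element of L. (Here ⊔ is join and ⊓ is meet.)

(1,1) ∨ (0,1) = (1,1)

(1,1)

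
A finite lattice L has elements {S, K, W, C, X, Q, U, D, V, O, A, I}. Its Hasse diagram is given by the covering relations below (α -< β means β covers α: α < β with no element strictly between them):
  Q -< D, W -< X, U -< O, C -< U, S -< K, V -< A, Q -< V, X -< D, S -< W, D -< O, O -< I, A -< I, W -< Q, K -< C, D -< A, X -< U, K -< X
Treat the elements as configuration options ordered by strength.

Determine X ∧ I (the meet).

Common lower bounds of {X, I}: K, S, W, X.
The greatest among these is X.

X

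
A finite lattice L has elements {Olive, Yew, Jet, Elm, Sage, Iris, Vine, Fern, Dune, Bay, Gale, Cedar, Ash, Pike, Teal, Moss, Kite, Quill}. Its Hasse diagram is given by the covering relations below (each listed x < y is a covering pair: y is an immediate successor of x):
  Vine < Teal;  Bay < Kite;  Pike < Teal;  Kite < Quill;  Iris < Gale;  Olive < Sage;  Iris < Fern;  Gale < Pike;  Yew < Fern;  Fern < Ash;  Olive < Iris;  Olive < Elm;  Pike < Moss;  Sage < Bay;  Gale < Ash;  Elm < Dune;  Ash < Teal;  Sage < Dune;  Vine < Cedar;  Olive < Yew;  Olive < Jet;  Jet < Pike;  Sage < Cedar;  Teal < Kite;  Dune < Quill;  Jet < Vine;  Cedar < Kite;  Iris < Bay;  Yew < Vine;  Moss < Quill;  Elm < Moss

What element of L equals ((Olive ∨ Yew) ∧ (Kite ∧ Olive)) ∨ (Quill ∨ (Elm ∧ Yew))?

Olive ∨ Yew = Yew
Kite ∧ Olive = Olive
Yew ∧ Olive = Olive
Elm ∧ Yew = Olive
Quill ∨ Olive = Quill
Olive ∨ Quill = Quill

Quill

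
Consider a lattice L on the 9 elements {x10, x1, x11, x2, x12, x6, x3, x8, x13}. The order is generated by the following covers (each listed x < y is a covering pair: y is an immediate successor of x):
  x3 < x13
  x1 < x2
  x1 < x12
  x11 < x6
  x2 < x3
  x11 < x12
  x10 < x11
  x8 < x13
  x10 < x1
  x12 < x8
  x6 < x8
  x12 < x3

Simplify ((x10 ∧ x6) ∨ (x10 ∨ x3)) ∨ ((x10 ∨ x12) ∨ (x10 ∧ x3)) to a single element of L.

x3

x10 ∧ x6 = x10
x10 ∨ x3 = x3
x10 ∨ x3 = x3
x10 ∨ x12 = x12
x10 ∧ x3 = x10
x12 ∨ x10 = x12
x3 ∨ x12 = x3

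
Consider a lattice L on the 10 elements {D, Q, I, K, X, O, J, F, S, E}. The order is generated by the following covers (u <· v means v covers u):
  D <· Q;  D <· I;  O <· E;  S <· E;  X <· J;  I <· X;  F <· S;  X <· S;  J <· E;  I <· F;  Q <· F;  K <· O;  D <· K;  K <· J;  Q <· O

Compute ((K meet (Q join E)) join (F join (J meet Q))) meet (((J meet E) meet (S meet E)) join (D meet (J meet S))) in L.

X

Q ∨ E = E
K ∧ E = K
J ∧ Q = D
F ∨ D = F
K ∨ F = E
J ∧ E = J
S ∧ E = S
J ∧ S = X
J ∧ S = X
D ∧ X = D
X ∨ D = X
E ∧ X = X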